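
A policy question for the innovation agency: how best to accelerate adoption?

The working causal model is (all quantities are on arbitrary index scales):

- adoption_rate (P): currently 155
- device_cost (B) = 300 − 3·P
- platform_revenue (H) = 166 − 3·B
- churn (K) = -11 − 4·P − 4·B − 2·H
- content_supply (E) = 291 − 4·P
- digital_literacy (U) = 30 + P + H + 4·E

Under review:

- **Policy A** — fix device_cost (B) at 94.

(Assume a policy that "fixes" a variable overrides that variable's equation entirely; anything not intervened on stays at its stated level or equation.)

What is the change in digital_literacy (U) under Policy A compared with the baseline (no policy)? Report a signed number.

Baseline:
  P = 155
  B = 300 − 3·155 = -165
  H = 166 − 3·(-165) = 661
  E = 291 − 4·155 = -329
  U = 30 + 155 + 661 + 4·(-329) = -470
Policy A (B := 94):
  P = 155
  B = 94
  H = 166 − 3·94 = -116
  E = 291 − 4·155 = -329
  U = 30 + 155 + (-116) + 4·(-329) = -1247
Change in U: -1247 − (-470) = -777

-777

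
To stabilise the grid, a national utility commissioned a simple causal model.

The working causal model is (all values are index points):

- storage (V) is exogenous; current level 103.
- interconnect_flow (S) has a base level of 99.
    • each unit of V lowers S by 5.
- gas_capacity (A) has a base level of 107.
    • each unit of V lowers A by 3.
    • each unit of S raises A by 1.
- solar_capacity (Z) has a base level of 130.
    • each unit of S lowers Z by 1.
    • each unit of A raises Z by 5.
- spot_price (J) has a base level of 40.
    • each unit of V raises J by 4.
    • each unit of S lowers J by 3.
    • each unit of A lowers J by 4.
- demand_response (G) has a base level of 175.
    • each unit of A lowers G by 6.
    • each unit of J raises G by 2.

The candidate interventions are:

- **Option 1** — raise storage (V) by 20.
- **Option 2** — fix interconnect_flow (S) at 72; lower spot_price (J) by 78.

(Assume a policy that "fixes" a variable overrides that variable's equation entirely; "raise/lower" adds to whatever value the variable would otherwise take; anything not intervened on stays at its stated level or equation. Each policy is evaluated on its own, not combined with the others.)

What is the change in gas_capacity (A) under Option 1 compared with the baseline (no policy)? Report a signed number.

-160

Baseline:
  V = 103
  S = 99 − 5·103 = -416
  A = 107 − 3·103 + (-416) = -618
Option 1 (V + 20):
  V = 103 + 20 = 123
  S = 99 − 5·123 = -516
  A = 107 − 3·123 + (-516) = -778
Change in A: -778 − (-618) = -160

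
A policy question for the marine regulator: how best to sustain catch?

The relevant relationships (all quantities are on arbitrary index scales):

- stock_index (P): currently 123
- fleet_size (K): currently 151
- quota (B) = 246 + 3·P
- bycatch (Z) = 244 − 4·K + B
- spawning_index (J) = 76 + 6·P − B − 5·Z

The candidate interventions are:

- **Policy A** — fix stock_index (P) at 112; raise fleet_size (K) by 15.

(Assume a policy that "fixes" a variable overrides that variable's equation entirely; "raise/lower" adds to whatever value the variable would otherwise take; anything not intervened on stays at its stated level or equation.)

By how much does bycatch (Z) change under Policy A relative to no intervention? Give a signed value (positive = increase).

Baseline:
  P = 123
  K = 151
  B = 246 + 3·123 = 615
  Z = 244 − 4·151 + 615 = 255
Policy A (P := 112, K + 15):
  P = 112
  K = 151 + 15 = 166
  B = 246 + 3·112 = 582
  Z = 244 − 4·166 + 582 = 162
Change in Z: 162 − 255 = -93

-93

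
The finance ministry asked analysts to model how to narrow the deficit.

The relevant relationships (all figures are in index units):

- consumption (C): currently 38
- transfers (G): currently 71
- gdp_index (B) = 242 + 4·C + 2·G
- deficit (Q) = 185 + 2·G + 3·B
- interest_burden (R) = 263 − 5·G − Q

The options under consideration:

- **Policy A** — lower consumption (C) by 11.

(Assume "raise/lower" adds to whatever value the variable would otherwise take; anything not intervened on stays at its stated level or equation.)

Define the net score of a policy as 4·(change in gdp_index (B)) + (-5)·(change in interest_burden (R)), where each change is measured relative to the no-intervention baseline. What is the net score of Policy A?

Baseline:
  C = 38
  G = 71
  B = 242 + 4·38 + 2·71 = 536
  Q = 185 + 2·71 + 3·536 = 1935
  R = 263 − 5·71 − 1935 = -2027
Policy A (C − 11):
  C = 38 − 11 = 27
  G = 71
  B = 242 + 4·27 + 2·71 = 492
  Q = 185 + 2·71 + 3·492 = 1803
  R = 263 − 5·71 − 1803 = -1895
ΔB = 492 − 536 = -44; ΔR = -1895 − (-2027) = 132
Score = 4·(-44) + (-5)·132 = -836

-836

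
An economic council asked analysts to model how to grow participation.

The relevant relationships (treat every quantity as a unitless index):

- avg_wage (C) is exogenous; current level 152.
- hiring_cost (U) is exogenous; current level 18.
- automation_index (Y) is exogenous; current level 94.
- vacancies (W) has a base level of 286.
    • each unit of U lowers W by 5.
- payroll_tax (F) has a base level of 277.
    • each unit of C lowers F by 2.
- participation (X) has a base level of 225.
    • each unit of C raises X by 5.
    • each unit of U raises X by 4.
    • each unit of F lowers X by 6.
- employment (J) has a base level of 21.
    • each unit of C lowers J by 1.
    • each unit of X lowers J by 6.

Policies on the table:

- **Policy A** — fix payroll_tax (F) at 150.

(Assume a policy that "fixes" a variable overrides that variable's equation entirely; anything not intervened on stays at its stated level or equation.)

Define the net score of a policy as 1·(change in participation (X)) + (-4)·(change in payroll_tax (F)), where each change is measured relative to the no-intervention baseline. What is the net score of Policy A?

-1770

Baseline:
  C = 152
  U = 18
  F = 277 − 2·152 = -27
  X = 225 + 5·152 + 4·18 − 6·(-27) = 1219
Policy A (F := 150):
  C = 152
  U = 18
  F = 150
  X = 225 + 5·152 + 4·18 − 6·150 = 157
ΔX = 157 − 1219 = -1062; ΔF = 150 − (-27) = 177
Score = 1·(-1062) + (-4)·177 = -1770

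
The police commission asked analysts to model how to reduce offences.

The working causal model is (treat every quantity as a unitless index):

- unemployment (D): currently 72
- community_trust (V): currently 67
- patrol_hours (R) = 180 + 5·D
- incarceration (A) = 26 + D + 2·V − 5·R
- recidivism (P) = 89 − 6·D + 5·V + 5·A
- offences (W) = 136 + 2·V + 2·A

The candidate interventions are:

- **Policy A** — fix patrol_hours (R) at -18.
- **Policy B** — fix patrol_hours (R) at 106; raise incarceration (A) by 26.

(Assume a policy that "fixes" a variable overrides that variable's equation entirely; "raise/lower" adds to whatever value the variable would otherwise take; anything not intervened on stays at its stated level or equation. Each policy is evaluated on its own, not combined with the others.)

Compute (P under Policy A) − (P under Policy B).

Policy A (R := -18):
  D = 72
  V = 67
  R = -18
  A = 26 + 72 + 2·67 − 5·(-18) = 322
  P = 89 − 6·72 + 5·67 + 5·322 = 1602
Policy B (R := 106, A + 26):
  D = 72
  V = 67
  R = 106
  A = 26 + 72 + 2·67 − 5·106 (+26 from intervention) = -272
  P = 89 − 6·72 + 5·67 + 5·(-272) = -1368
P: 1602 − (-1368) = 2970

2970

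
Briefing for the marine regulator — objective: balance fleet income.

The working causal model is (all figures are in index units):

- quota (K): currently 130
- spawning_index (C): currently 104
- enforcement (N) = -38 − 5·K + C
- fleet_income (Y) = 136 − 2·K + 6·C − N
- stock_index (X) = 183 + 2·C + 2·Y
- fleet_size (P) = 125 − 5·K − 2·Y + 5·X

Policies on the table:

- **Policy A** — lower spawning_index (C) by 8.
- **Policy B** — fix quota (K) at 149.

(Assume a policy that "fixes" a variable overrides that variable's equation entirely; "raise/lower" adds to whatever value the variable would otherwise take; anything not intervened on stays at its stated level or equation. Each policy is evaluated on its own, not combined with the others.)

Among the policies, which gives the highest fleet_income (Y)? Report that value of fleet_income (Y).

1141

Policy A (C − 8):
  K = 130
  C = 104 − 8 = 96
  N = -38 − 5·130 + 96 = -592
  Y = 136 − 2·130 + 6·96 − (-592) = 1044
Policy B (K := 149):
  K = 149
  C = 104
  N = -38 − 5·149 + 104 = -679
  Y = 136 − 2·149 + 6·104 − (-679) = 1141
Comparing — Policy A: Y=1044, Policy B: Y=1141. Highest is 1141 (Policy B).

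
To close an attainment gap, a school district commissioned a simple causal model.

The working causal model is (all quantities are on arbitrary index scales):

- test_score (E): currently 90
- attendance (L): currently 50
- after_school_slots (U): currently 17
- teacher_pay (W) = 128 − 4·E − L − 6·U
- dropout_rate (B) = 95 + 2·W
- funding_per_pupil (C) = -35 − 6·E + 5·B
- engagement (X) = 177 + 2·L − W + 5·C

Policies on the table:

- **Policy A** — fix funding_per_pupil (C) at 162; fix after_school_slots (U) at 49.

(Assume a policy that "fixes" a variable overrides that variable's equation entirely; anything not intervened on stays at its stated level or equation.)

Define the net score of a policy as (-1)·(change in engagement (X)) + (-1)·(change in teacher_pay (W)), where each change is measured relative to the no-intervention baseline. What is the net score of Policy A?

Baseline:
  E = 90
  L = 50
  U = 17
  W = 128 − 4·90 − 50 − 6·17 = -384
  B = 95 + 2·(-384) = -673
  C = -35 − 6·90 + 5·(-673) = -3940
  X = 177 + 2·50 − (-384) + 5·(-3940) = -19039
Policy A (C := 162, U := 49):
  E = 90
  L = 50
  U = 49
  W = 128 − 4·90 − 50 − 6·49 = -576
  B = 95 + 2·(-576) = -1057
  C = 162
  X = 177 + 2·50 − (-576) + 5·162 = 1663
ΔX = 1663 − (-19039) = 20702; ΔW = -576 − (-384) = -192
Score = (-1)·20702 + (-1)·(-192) = -20510

-20510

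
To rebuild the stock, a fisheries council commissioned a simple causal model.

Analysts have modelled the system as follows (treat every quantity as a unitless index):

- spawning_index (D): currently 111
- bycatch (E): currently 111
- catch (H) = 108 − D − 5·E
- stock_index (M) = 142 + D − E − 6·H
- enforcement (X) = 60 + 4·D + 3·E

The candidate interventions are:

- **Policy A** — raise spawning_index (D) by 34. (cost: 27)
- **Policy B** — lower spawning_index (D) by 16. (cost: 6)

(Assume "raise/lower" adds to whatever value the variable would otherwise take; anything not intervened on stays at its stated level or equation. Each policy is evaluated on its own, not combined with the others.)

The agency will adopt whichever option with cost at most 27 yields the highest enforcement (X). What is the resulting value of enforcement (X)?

973

Policy A (D + 34):
  D = 111 + 34 = 145
  E = 111
  X = 60 + 4·145 + 3·111 = 973
Policy B (D − 16):
  D = 111 − 16 = 95
  E = 111
  X = 60 + 4·95 + 3·111 = 773
Comparing — Policy A: X=973, Policy B: X=773. Highest is 973 (Policy A).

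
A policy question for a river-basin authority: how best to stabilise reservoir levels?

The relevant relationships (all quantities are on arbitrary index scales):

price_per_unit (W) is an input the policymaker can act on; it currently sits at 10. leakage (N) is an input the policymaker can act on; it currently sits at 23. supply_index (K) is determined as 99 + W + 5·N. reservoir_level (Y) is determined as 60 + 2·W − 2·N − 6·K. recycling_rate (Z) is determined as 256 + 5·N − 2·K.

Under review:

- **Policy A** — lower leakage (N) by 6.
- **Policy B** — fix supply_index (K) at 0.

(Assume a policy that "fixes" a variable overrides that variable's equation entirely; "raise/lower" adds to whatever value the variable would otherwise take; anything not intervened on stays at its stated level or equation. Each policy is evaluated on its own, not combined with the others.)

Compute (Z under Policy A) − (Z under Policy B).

Policy A (N − 6):
  W = 10
  N = 23 − 6 = 17
  K = 99 + 10 + 5·17 = 194
  Z = 256 + 5·17 − 2·194 = -47
Policy B (K := 0):
  W = 10
  N = 23
  K = 0
  Z = 256 + 5·23 − 2·0 = 371
Z: -47 − 371 = -418

-418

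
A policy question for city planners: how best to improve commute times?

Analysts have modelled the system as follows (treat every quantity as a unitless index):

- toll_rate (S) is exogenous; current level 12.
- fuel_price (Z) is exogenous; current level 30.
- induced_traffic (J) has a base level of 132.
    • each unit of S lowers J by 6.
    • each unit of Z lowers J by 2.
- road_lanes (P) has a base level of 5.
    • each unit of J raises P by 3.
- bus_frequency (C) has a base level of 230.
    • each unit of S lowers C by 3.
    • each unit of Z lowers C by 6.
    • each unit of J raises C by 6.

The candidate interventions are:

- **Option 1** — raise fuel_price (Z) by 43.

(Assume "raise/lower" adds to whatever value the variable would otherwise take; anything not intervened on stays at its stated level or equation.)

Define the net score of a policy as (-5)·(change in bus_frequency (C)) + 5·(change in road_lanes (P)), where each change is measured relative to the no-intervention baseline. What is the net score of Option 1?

Baseline:
  S = 12
  Z = 30
  J = 132 − 6·12 − 2·30 = 0
  P = 5 + 3·0 = 5
  C = 230 − 3·12 − 6·30 + 6·0 = 14
Option 1 (Z + 43):
  S = 12
  Z = 30 + 43 = 73
  J = 132 − 6·12 − 2·73 = -86
  P = 5 + 3·(-86) = -253
  C = 230 − 3·12 − 6·73 + 6·(-86) = -760
ΔC = -760 − 14 = -774; ΔP = -253 − 5 = -258
Score = (-5)·(-774) + 5·(-258) = 2580

2580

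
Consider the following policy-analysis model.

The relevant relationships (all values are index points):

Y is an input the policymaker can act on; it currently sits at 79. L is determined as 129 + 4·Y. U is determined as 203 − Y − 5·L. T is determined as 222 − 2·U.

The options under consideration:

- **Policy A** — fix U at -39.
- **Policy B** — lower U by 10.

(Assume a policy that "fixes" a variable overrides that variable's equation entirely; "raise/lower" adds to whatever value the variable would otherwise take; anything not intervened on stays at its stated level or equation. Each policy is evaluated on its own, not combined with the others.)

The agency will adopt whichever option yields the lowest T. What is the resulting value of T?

300

Policy A (U := -39):
  Y = 79
  L = 129 + 4·79 = 445
  U = -39
  T = 222 − 2·(-39) = 300
Policy B (U − 10):
  Y = 79
  L = 129 + 4·79 = 445
  U = 203 − 79 − 5·445 (−10 from intervention) = -2111
  T = 222 − 2·(-2111) = 4444
Comparing — Policy A: T=300, Policy B: T=4444. Lowest is 300 (Policy A).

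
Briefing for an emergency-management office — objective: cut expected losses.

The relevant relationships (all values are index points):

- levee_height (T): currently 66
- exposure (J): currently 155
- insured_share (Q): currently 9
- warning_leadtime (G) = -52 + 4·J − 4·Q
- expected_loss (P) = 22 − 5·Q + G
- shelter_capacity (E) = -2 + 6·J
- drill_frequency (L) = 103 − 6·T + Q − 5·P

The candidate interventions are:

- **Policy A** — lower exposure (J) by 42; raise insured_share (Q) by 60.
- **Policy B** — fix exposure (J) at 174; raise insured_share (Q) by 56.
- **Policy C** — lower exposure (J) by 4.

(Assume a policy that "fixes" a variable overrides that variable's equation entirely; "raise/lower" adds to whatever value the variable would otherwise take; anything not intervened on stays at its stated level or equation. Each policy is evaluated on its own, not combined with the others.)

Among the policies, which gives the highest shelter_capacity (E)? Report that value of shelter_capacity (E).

Policy A (J − 42, Q + 60):
  J = 155 − 42 = 113
  E = -2 + 6·113 = 676
Policy B (J := 174, Q + 56):
  J = 174
  E = -2 + 6·174 = 1042
Policy C (J − 4):
  J = 155 − 4 = 151
  E = -2 + 6·151 = 904
Comparing — Policy A: E=676, Policy B: E=1042, Policy C: E=904. Highest is 1042 (Policy B).

1042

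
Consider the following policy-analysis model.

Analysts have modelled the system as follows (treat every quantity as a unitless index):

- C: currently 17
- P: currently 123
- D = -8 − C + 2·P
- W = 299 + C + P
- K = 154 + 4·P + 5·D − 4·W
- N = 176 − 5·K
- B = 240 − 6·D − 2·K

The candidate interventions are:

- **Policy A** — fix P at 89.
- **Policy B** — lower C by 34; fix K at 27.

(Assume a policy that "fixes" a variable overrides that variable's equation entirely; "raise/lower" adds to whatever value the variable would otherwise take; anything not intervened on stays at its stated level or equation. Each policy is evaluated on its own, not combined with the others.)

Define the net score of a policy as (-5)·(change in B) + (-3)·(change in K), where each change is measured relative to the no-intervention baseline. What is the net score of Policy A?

-4420

Baseline:
  C = 17
  P = 123
  D = -8 − 17 + 2·123 = 221
  W = 299 + 17 + 123 = 439
  K = 154 + 4·123 + 5·221 − 4·439 = -5
  B = 240 − 6·221 − 2·(-5) = -1076
Policy A (P := 89):
  C = 17
  P = 89
  D = -8 − 17 + 2·89 = 153
  W = 299 + 17 + 89 = 405
  K = 154 + 4·89 + 5·153 − 4·405 = -345
  B = 240 − 6·153 − 2·(-345) = 12
ΔB = 12 − (-1076) = 1088; ΔK = -345 − (-5) = -340
Score = (-5)·1088 + (-3)·(-340) = -4420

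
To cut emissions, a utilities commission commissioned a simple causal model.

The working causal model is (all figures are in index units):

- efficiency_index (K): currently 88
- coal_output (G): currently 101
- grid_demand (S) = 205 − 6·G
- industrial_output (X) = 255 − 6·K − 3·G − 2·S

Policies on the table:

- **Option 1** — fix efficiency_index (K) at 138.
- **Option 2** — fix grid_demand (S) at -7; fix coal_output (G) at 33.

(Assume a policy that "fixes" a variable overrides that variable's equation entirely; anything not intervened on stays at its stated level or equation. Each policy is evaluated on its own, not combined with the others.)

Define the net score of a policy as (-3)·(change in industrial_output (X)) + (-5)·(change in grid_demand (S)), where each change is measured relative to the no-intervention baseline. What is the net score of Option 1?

Baseline:
  K = 88
  G = 101
  S = 205 − 6·101 = -401
  X = 255 − 6·88 − 3·101 − 2·(-401) = 226
Option 1 (K := 138):
  K = 138
  G = 101
  S = 205 − 6·101 = -401
  X = 255 − 6·138 − 3·101 − 2·(-401) = -74
ΔX = -74 − 226 = -300; ΔS = -401 − (-401) = 0
Score = (-3)·(-300) + (-5)·0 = 900

900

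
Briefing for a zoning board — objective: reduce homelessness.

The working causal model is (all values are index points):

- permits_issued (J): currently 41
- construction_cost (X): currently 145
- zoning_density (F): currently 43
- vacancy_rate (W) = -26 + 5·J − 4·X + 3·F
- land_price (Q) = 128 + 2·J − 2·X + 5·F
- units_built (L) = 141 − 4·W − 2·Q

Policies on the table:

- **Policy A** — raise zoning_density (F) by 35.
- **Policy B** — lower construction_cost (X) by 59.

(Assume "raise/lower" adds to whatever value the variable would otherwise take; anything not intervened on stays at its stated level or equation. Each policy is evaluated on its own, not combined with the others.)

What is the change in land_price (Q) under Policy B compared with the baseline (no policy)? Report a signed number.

Baseline:
  J = 41
  X = 145
  F = 43
  Q = 128 + 2·41 − 2·145 + 5·43 = 135
Policy B (X − 59):
  J = 41
  X = 145 − 59 = 86
  F = 43
  Q = 128 + 2·41 − 2·86 + 5·43 = 253
Change in Q: 253 − 135 = 118

118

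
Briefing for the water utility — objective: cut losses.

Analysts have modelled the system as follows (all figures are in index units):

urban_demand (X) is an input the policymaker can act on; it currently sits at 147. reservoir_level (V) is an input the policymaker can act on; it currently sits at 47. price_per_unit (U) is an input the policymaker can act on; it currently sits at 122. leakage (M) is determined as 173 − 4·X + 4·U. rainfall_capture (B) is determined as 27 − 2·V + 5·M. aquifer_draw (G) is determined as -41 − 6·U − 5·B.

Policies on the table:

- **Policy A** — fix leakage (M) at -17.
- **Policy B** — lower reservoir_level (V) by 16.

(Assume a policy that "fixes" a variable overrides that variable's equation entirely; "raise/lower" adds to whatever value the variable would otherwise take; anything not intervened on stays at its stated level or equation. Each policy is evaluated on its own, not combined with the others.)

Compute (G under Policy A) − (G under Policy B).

2410

Policy A (M := -17):
  X = 147
  V = 47
  U = 122
  M = -17
  B = 27 − 2·47 + 5·(-17) = -152
  G = -41 − 6·122 − 5·(-152) = -13
Policy B (V − 16):
  X = 147
  V = 47 − 16 = 31
  U = 122
  M = 173 − 4·147 + 4·122 = 73
  B = 27 − 2·31 + 5·73 = 330
  G = -41 − 6·122 − 5·330 = -2423
G: -13 − (-2423) = 2410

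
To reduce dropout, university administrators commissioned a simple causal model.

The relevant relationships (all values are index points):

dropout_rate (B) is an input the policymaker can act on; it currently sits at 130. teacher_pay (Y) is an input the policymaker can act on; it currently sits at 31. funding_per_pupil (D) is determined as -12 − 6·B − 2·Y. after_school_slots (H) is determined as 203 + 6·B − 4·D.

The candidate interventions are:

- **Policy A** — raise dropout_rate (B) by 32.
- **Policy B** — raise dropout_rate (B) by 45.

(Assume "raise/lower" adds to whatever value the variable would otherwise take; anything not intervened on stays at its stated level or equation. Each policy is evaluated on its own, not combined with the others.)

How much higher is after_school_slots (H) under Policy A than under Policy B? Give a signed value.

Policy A (B + 32):
  B = 130 + 32 = 162
  Y = 31
  D = -12 − 6·162 − 2·31 = -1046
  H = 203 + 6·162 − 4·(-1046) = 5359
Policy B (B + 45):
  B = 130 + 45 = 175
  Y = 31
  D = -12 − 6·175 − 2·31 = -1124
  H = 203 + 6·175 − 4·(-1124) = 5749
H: 5359 − 5749 = -390

-390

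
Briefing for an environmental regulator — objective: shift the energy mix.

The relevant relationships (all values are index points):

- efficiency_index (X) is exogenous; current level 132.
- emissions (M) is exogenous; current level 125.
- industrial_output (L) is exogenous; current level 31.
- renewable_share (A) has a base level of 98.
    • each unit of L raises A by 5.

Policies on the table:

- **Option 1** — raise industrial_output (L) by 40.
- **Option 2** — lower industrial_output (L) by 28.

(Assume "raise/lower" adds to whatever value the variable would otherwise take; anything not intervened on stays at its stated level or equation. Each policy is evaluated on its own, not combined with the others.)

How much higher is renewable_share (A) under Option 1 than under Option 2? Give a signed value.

340

Option 1 (L + 40):
  L = 31 + 40 = 71
  A = 98 + 5·71 = 453
Option 2 (L − 28):
  L = 31 − 28 = 3
  A = 98 + 5·3 = 113
A: 453 − 113 = 340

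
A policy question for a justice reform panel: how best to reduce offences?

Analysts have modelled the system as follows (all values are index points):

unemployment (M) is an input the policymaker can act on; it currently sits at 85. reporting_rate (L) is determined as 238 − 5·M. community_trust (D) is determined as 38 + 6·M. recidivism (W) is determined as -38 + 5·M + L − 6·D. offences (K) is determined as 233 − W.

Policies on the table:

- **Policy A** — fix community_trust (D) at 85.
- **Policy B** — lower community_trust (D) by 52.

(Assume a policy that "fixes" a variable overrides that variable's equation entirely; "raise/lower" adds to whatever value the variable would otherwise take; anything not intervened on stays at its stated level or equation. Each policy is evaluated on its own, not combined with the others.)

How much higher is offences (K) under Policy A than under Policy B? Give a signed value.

Policy A (D := 85):
  M = 85
  L = 238 − 5·85 = -187
  D = 85
  W = -38 + 5·85 + (-187) − 6·85 = -310
  K = 233 − (-310) = 543
Policy B (D − 52):
  M = 85
  L = 238 − 5·85 = -187
  D = 38 + 6·85 (−52 from intervention) = 496
  W = -38 + 5·85 + (-187) − 6·496 = -2776
  K = 233 − (-2776) = 3009
K: 543 − 3009 = -2466

-2466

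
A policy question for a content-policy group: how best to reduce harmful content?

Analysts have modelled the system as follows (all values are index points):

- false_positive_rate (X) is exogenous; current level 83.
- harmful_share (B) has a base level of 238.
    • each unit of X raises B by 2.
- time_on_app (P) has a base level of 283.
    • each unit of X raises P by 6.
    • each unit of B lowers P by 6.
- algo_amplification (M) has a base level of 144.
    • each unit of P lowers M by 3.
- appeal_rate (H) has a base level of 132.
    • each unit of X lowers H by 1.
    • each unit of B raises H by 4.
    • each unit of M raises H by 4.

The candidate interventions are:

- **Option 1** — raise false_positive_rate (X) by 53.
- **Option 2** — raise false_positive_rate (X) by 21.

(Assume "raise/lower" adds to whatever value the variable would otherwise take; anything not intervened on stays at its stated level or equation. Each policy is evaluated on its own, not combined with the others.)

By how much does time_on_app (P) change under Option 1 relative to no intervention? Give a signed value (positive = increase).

-318

Baseline:
  X = 83
  B = 238 + 2·83 = 404
  P = 283 + 6·83 − 6·404 = -1643
Option 1 (X + 53):
  X = 83 + 53 = 136
  B = 238 + 2·136 = 510
  P = 283 + 6·136 − 6·510 = -1961
Change in P: -1961 − (-1643) = -318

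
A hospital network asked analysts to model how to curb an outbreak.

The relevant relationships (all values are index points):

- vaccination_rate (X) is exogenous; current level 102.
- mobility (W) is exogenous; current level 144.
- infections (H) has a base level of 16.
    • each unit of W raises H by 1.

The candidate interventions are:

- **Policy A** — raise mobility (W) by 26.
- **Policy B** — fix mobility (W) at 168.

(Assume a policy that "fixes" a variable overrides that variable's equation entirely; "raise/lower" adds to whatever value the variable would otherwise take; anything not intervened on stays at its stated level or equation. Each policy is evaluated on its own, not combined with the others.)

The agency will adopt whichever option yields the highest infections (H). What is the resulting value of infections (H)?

186

Policy A (W + 26):
  W = 144 + 26 = 170
  H = 16 + 170 = 186
Policy B (W := 168):
  W = 168
  H = 16 + 168 = 184
Comparing — Policy A: H=186, Policy B: H=184. Highest is 186 (Policy A).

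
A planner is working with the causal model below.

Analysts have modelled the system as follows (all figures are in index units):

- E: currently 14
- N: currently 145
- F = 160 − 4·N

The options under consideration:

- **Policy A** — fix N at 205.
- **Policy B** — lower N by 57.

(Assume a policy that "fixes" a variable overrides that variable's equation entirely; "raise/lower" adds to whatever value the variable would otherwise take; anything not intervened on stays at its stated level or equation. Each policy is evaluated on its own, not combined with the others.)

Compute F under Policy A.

Policy A (N := 205):
  N = 205
  F = 160 − 4·205 = -660

-660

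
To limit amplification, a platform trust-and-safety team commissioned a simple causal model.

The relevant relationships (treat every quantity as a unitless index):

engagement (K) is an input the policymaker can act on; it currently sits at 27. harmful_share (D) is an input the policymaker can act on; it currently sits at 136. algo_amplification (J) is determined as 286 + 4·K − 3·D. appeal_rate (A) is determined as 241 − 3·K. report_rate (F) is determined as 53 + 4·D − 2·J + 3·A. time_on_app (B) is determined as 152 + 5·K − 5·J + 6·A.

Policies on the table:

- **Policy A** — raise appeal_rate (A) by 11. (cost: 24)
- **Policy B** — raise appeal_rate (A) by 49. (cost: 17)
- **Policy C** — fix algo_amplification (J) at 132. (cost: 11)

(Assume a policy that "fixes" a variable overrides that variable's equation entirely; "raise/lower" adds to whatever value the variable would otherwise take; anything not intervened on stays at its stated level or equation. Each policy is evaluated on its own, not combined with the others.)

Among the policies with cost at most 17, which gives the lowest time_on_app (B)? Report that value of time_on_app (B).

Policy B (A + 49):
  K = 27
  D = 136
  J = 286 + 4·27 − 3·136 = -14
  A = 241 − 3·27 (+49 from intervention) = 209
  B = 152 + 5·27 − 5·(-14) + 6·209 = 1611
Policy C (J := 132):
  K = 27
  D = 136
  J = 132
  A = 241 − 3·27 = 160
  B = 152 + 5·27 − 5·132 + 6·160 = 587
Comparing — Policy B: B=1611, Policy C: B=587. Lowest is 587 (Policy C).

587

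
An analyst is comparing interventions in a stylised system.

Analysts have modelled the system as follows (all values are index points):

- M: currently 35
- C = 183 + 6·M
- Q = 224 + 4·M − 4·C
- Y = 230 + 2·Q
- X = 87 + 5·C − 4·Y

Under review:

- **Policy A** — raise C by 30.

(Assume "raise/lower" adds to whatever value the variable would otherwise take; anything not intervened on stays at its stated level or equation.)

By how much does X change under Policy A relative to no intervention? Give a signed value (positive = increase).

Baseline:
  M = 35
  C = 183 + 6·35 = 393
  Q = 224 + 4·35 − 4·393 = -1208
  Y = 230 + 2·(-1208) = -2186
  X = 87 + 5·393 − 4·(-2186) = 10796
Policy A (C + 30):
  M = 35
  C = 183 + 6·35 (+30 from intervention) = 423
  Q = 224 + 4·35 − 4·423 = -1328
  Y = 230 + 2·(-1328) = -2426
  X = 87 + 5·423 − 4·(-2426) = 11906
Change in X: 11906 − 10796 = 1110

1110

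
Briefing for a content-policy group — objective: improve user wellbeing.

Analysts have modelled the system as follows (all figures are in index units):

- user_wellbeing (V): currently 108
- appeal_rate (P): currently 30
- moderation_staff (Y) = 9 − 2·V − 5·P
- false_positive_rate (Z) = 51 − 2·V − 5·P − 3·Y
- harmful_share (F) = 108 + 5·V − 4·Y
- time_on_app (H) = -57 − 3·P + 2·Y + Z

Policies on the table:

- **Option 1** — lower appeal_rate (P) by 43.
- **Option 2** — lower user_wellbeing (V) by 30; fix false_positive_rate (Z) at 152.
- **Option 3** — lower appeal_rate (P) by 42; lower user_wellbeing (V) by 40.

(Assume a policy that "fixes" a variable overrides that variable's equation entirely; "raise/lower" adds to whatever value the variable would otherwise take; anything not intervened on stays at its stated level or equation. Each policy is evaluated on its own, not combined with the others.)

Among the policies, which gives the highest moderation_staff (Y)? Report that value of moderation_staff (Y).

-67

Option 1 (P − 43):
  V = 108
  P = 30 − 43 = -13
  Y = 9 − 2·108 − 5·(-13) = -142
Option 2 (V − 30, Z := 152):
  V = 108 − 30 = 78
  P = 30
  Y = 9 − 2·78 − 5·30 = -297
Option 3 (P − 42, V − 40):
  V = 108 − 40 = 68
  P = 30 − 42 = -12
  Y = 9 − 2·68 − 5·(-12) = -67
Comparing — Option 1: Y=-142, Option 2: Y=-297, Option 3: Y=-67. Highest is -67 (Option 3).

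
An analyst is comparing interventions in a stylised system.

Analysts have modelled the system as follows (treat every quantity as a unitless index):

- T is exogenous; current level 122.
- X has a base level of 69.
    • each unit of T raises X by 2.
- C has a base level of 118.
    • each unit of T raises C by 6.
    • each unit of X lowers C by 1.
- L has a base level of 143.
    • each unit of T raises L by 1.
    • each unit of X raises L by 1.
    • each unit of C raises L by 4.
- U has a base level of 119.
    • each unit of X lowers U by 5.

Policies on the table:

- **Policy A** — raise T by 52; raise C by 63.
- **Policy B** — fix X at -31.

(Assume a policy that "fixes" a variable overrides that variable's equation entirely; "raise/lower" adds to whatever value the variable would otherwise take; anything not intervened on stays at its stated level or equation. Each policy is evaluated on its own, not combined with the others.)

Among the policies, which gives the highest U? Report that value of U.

274

Policy A (T + 52, C + 63):
  T = 122 + 52 = 174
  X = 69 + 2·174 = 417
  U = 119 − 5·417 = -1966
Policy B (X := -31):
  T = 122
  X = -31
  U = 119 − 5·(-31) = 274
Comparing — Policy A: U=-1966, Policy B: U=274. Highest is 274 (Policy B).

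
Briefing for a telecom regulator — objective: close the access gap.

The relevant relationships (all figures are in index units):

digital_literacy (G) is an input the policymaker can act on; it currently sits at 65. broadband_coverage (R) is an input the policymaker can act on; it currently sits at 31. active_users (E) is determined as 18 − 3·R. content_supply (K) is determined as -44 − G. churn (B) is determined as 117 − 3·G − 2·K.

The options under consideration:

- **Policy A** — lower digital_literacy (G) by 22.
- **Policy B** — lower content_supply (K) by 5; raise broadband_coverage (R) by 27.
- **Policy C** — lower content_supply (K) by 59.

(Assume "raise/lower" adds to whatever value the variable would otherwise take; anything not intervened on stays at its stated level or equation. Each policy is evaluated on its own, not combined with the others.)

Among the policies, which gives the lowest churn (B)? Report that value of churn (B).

150

Policy A (G − 22):
  G = 65 − 22 = 43
  K = -44 − 43 = -87
  B = 117 − 3·43 − 2·(-87) = 162
Policy B (K − 5, R + 27):
  G = 65
  K = -44 − 65 (−5 from intervention) = -114
  B = 117 − 3·65 − 2·(-114) = 150
Policy C (K − 59):
  G = 65
  K = -44 − 65 (−59 from intervention) = -168
  B = 117 − 3·65 − 2·(-168) = 258
Comparing — Policy A: B=162, Policy B: B=150, Policy C: B=258. Lowest is 150 (Policy B).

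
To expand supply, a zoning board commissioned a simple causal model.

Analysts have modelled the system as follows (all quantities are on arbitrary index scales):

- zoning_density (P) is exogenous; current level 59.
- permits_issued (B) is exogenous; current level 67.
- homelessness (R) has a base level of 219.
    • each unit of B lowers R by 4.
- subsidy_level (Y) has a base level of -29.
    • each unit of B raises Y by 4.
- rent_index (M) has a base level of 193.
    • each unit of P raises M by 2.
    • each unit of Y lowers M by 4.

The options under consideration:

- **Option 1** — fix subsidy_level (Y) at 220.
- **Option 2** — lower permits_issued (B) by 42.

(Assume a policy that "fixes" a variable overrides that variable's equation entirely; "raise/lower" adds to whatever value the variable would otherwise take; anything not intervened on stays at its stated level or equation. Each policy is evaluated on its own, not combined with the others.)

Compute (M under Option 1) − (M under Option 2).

Option 1 (Y := 220):
  P = 59
  B = 67
  Y = 220
  M = 193 + 2·59 − 4·220 = -569
Option 2 (B − 42):
  P = 59
  B = 67 − 42 = 25
  Y = -29 + 4·25 = 71
  M = 193 + 2·59 − 4·71 = 27
M: -569 − 27 = -596

-596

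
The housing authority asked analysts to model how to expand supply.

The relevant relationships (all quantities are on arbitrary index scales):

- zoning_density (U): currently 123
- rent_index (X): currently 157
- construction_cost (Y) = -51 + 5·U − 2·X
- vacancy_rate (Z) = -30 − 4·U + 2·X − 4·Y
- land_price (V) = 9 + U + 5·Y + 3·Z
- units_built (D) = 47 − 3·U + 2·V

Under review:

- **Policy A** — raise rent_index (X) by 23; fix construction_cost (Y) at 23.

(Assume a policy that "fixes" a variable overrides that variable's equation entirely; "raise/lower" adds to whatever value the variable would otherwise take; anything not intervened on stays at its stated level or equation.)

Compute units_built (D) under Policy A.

Policy A (X + 23, Y := 23):
  U = 123
  X = 157 + 23 = 180
  Y = 23
  Z = -30 − 4·123 + 2·180 − 4·23 = -254
  V = 9 + 123 + 5·23 + 3·(-254) = -515
  D = 47 − 3·123 + 2·(-515) = -1352

-1352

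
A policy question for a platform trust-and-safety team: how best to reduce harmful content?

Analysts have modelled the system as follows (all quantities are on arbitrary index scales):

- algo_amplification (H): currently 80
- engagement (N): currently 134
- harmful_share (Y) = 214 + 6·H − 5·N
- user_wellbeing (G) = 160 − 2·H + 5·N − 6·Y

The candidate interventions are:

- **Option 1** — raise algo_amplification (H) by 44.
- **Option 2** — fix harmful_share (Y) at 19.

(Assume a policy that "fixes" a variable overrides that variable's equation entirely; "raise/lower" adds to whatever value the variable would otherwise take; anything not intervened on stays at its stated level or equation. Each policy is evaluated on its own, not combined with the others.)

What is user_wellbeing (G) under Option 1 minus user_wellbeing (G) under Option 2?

Option 1 (H + 44):
  H = 80 + 44 = 124
  N = 134
  Y = 214 + 6·124 − 5·134 = 288
  G = 160 − 2·124 + 5·134 − 6·288 = -1146
Option 2 (Y := 19):
  H = 80
  N = 134
  Y = 19
  G = 160 − 2·80 + 5·134 − 6·19 = 556
G: -1146 − 556 = -1702

-1702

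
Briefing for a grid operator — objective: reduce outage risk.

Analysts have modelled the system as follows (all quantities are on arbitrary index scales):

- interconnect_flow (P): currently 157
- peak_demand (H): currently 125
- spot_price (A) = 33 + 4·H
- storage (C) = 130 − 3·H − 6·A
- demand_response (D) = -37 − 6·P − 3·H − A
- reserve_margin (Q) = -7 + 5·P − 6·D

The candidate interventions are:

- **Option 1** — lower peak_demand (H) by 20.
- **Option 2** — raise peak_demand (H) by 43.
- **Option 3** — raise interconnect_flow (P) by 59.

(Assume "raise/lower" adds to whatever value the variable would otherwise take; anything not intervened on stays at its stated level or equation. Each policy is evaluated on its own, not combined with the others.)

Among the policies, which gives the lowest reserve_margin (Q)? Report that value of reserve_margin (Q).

11260

Option 1 (H − 20):
  P = 157
  H = 125 − 20 = 105
  A = 33 + 4·105 = 453
  D = -37 − 6·157 − 3·105 − 453 = -1747
  Q = -7 + 5·157 − 6·(-1747) = 11260
Option 2 (H + 43):
  P = 157
  H = 125 + 43 = 168
  A = 33 + 4·168 = 705
  D = -37 − 6·157 − 3·168 − 705 = -2188
  Q = -7 + 5·157 − 6·(-2188) = 13906
Option 3 (P + 59):
  P = 157 + 59 = 216
  H = 125
  A = 33 + 4·125 = 533
  D = -37 − 6·216 − 3·125 − 533 = -2241
  Q = -7 + 5·216 − 6·(-2241) = 14519
Comparing — Option 1: Q=11260, Option 2: Q=13906, Option 3: Q=14519. Lowest is 11260 (Option 1).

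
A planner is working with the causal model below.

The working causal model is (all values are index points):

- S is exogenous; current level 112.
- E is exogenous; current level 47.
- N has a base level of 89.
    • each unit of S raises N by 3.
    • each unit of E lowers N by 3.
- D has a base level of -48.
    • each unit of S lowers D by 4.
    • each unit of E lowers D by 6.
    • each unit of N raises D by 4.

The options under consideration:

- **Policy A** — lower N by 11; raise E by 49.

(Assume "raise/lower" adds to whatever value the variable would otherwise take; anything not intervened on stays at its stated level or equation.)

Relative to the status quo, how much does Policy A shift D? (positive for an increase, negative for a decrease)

Baseline:
  S = 112
  E = 47
  N = 89 + 3·112 − 3·47 = 284
  D = -48 − 4·112 − 6·47 + 4·284 = 358
Policy A (N − 11, E + 49):
  S = 112
  E = 47 + 49 = 96
  N = 89 + 3·112 − 3·96 (−11 from intervention) = 126
  D = -48 − 4·112 − 6·96 + 4·126 = -568
Change in D: -568 − 358 = -926

-926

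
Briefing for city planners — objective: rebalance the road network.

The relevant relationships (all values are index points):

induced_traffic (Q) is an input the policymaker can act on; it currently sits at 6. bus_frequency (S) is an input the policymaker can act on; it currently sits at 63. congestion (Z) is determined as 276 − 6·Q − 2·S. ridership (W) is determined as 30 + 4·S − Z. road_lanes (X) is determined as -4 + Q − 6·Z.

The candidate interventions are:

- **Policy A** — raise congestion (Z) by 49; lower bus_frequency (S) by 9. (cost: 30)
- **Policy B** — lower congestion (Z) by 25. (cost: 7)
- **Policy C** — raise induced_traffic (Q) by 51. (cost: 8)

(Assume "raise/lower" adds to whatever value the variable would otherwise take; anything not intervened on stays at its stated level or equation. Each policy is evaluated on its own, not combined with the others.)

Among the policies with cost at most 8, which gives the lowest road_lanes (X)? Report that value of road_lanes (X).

-532

Policy B (Z − 25):
  Q = 6
  S = 63
  Z = 276 − 6·6 − 2·63 (−25 from intervention) = 89
  X = -4 + 6 − 6·89 = -532
Policy C (Q + 51):
  Q = 6 + 51 = 57
  S = 63
  Z = 276 − 6·57 − 2·63 = -192
  X = -4 + 57 − 6·(-192) = 1205
Comparing — Policy B: X=-532, Policy C: X=1205. Lowest is -532 (Policy B).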